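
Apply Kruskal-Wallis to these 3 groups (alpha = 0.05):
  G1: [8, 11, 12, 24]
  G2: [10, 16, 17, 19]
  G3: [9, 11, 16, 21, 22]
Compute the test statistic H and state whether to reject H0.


Step 1: Combine all N = 13 observations and assign midranks.
sorted (value, group, rank): (8,G1,1), (9,G3,2), (10,G2,3), (11,G1,4.5), (11,G3,4.5), (12,G1,6), (16,G2,7.5), (16,G3,7.5), (17,G2,9), (19,G2,10), (21,G3,11), (22,G3,12), (24,G1,13)
Step 2: Sum ranks within each group.
R_1 = 24.5 (n_1 = 4)
R_2 = 29.5 (n_2 = 4)
R_3 = 37 (n_3 = 5)
Step 3: H = 12/(N(N+1)) * sum(R_i^2/n_i) - 3(N+1)
     = 12/(13*14) * (24.5^2/4 + 29.5^2/4 + 37^2/5) - 3*14
     = 0.065934 * 641.425 - 42
     = 0.291758.
Step 4: Ties present; correction factor C = 1 - 12/(13^3 - 13) = 0.994505. Corrected H = 0.291758 / 0.994505 = 0.293370.
Step 5: Under H0, H ~ chi^2(2); p-value = 0.863566.
Step 6: alpha = 0.05. fail to reject H0.

H = 0.2934, df = 2, p = 0.863566, fail to reject H0.


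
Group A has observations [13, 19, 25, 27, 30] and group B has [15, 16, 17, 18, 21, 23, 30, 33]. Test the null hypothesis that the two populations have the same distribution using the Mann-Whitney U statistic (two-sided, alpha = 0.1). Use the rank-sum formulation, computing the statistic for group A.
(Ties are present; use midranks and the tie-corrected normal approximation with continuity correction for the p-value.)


Step 1: Combine and sort all 13 observations; assign midranks.
sorted (value, group): (13,X), (15,Y), (16,Y), (17,Y), (18,Y), (19,X), (21,Y), (23,Y), (25,X), (27,X), (30,X), (30,Y), (33,Y)
ranks: 13->1, 15->2, 16->3, 17->4, 18->5, 19->6, 21->7, 23->8, 25->9, 27->10, 30->11.5, 30->11.5, 33->13
Step 2: Rank sum for X: R1 = 1 + 6 + 9 + 10 + 11.5 = 37.5.
Step 3: U_X = R1 - n1(n1+1)/2 = 37.5 - 5*6/2 = 37.5 - 15 = 22.5.
       U_Y = n1*n2 - U_X = 40 - 22.5 = 17.5.
Step 4: Ties are present, so use the tie-corrected normal approximation (with continuity correction) for the p-value.
Step 5: p-value = 0.769390; compare to alpha = 0.1. fail to reject H0.

U_X = 22.5, p = 0.769390, fail to reject H0 at alpha = 0.1.


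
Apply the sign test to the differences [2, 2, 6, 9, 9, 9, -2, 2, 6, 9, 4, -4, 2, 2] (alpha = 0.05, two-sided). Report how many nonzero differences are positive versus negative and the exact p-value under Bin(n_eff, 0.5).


Step 1: Discard zero differences. Original n = 14; n_eff = number of nonzero differences = 14.
Nonzero differences (with sign): +2, +2, +6, +9, +9, +9, -2, +2, +6, +9, +4, -4, +2, +2
Step 2: Count signs: positive = 12, negative = 2.
Step 3: Under H0: P(positive) = 0.5, so the number of positives S ~ Bin(14, 0.5).
Step 4: Two-sided exact p-value = sum of Bin(14,0.5) probabilities at or below the observed probability = 0.012939.
Step 5: alpha = 0.05. reject H0.

n_eff = 14, pos = 12, neg = 2, p = 0.012939, reject H0.


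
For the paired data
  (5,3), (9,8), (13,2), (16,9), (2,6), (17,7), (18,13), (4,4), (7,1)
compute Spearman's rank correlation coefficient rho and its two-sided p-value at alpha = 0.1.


Step 1: Rank x and y separately (midranks; no ties here).
rank(x): 5->3, 9->5, 13->6, 16->7, 2->1, 17->8, 18->9, 4->2, 7->4
rank(y): 3->3, 8->7, 2->2, 9->8, 6->5, 7->6, 13->9, 4->4, 1->1
Step 2: d_i = R_x(i) - R_y(i); compute d_i^2.
  (3-3)^2=0, (5-7)^2=4, (6-2)^2=16, (7-8)^2=1, (1-5)^2=16, (8-6)^2=4, (9-9)^2=0, (2-4)^2=4, (4-1)^2=9
sum(d^2) = 54.
Step 3: rho = 1 - 6*54 / (9*(9^2 - 1)) = 1 - 324/720 = 0.550000.
Step 4: Under H0, t = rho * sqrt((n-2)/(1-rho^2)) = 1.7424 ~ t(7).
Step 5: Two-sided p-value from the t-distribution with 7 df = 0.124977.
Step 6: alpha = 0.1. fail to reject H0.

rho = 0.5500, p = 0.124977, fail to reject H0 at alpha = 0.1.


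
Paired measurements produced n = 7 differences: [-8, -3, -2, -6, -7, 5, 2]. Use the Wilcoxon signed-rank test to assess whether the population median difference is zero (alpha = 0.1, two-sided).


Step 1: Drop any zero differences (none here) and take |d_i|.
|d| = [8, 3, 2, 6, 7, 5, 2]
Step 2: Midrank |d_i| (ties get averaged ranks).
ranks: |8|->7, |3|->3, |2|->1.5, |6|->5, |7|->6, |5|->4, |2|->1.5
Step 3: Attach original signs; sum ranks with positive sign and with negative sign.
W+ = 4 + 1.5 = 5.5
W- = 7 + 3 + 1.5 + 5 + 6 = 22.5
(Check: W+ + W- = 28 should equal n(n+1)/2 = 28.)
Step 4: Test statistic W = min(W+, W-) = 5.5.
Step 5: Ties in |d|, so use the tie-corrected normal approximation.
        E[W] = n(n+1)/4 = 7*8/4 = 14.
        Tie groups: |d|=2 (t=2); sum(t^3 - t) = 6.
        Var[W] = n(n+1)(2n+1)/24 - sum(t^3-t)/48 = 840/24 - 6/48 = 34.875.
        z = (W - E[W]) / sqrt(Var[W]) = (5.5 - 14) / 5.9055 = -1.4393.
        Two-sided p = 2*Phi(z) = 0.150056.
Step 6: alpha = 0.1. fail to reject H0.

W+ = 5.5, W- = 22.5, W = min = 5.5, p = 0.150056, fail to reject H0.


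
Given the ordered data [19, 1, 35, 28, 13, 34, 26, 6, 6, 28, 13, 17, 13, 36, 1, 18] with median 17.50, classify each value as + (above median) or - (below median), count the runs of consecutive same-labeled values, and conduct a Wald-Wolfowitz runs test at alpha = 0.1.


Step 1: Compute median = 17.50; label A = above, B = below.
Labels in order: ABAABAABBABBBABA  (n_A = 8, n_B = 8)
Step 2: Count runs R = 11.
Step 3: Under H0 (random ordering), E[R] = 2*n_A*n_B/(n_A+n_B) + 1 = 2*8*8/16 + 1 = 9.0000.
        Var[R] = 2*n_A*n_B*(2*n_A*n_B - n_A - n_B) / ((n_A+n_B)^2 * (n_A+n_B-1)) = 14336/3840 = 3.7333.
        SD[R] = 1.9322.
Step 4: Continuity-corrected z = (R - 0.5 - E[R]) / SD[R] = (11 - 0.5 - 9.0000) / 1.9322 = 0.7763.
Step 5: Two-sided p-value via normal approximation = 2*(1 - Phi(|z|)) = 0.437558.
Step 6: alpha = 0.1. fail to reject H0.

R = 11, z = 0.7763, p = 0.437558, fail to reject H0.


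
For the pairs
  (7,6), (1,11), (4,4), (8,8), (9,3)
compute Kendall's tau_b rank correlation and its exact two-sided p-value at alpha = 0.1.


Step 1: Enumerate the 10 unordered pairs (i,j) with i<j and classify each by sign(x_j-x_i) * sign(y_j-y_i).
  (1,2):dx=-6,dy=+5->D; (1,3):dx=-3,dy=-2->C; (1,4):dx=+1,dy=+2->C; (1,5):dx=+2,dy=-3->D
  (2,3):dx=+3,dy=-7->D; (2,4):dx=+7,dy=-3->D; (2,5):dx=+8,dy=-8->D; (3,4):dx=+4,dy=+4->C
  (3,5):dx=+5,dy=-1->D; (4,5):dx=+1,dy=-5->D
Step 2: C = 3, D = 7, total pairs = 10.
Step 3: tau = (C - D)/(n(n-1)/2) = (3 - 7)/10 = -0.400000.
Step 4: Exact two-sided p-value (enumerate n! = 120 permutations of y under H0): p = 0.483333.
Step 5: alpha = 0.1. fail to reject H0.

tau_b = -0.4000 (C=3, D=7), p = 0.483333, fail to reject H0.


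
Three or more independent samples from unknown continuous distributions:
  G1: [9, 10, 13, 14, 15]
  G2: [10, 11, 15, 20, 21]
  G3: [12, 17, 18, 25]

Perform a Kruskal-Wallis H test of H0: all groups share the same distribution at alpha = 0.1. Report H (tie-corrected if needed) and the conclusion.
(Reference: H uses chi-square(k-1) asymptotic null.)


Step 1: Combine all N = 14 observations and assign midranks.
sorted (value, group, rank): (9,G1,1), (10,G1,2.5), (10,G2,2.5), (11,G2,4), (12,G3,5), (13,G1,6), (14,G1,7), (15,G1,8.5), (15,G2,8.5), (17,G3,10), (18,G3,11), (20,G2,12), (21,G2,13), (25,G3,14)
Step 2: Sum ranks within each group.
R_1 = 25 (n_1 = 5)
R_2 = 40 (n_2 = 5)
R_3 = 40 (n_3 = 4)
Step 3: H = 12/(N(N+1)) * sum(R_i^2/n_i) - 3(N+1)
     = 12/(14*15) * (25^2/5 + 40^2/5 + 40^2/4) - 3*15
     = 0.057143 * 845 - 45
     = 3.285714.
Step 4: Ties present; correction factor C = 1 - 12/(14^3 - 14) = 0.995604. Corrected H = 3.285714 / 0.995604 = 3.300221.
Step 5: Under H0, H ~ chi^2(2); p-value = 0.192029.
Step 6: alpha = 0.1. fail to reject H0.

H = 3.3002, df = 2, p = 0.192029, fail to reject H0.


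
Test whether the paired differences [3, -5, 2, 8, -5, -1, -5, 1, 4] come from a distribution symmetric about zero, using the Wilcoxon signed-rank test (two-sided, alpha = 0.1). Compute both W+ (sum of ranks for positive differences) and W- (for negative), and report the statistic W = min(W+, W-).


Step 1: Drop any zero differences (none here) and take |d_i|.
|d| = [3, 5, 2, 8, 5, 1, 5, 1, 4]
Step 2: Midrank |d_i| (ties get averaged ranks).
ranks: |3|->4, |5|->7, |2|->3, |8|->9, |5|->7, |1|->1.5, |5|->7, |1|->1.5, |4|->5
Step 3: Attach original signs; sum ranks with positive sign and with negative sign.
W+ = 4 + 3 + 9 + 1.5 + 5 = 22.5
W- = 7 + 7 + 1.5 + 7 = 22.5
(Check: W+ + W- = 45 should equal n(n+1)/2 = 45.)
Step 4: Test statistic W = min(W+, W-) = 22.5.
Step 5: Ties in |d|, so use the tie-corrected normal approximation.
        E[W] = n(n+1)/4 = 9*10/4 = 22.5.
        Tie groups: |d|=1 (t=2), |d|=5 (t=3); sum(t^3 - t) = 30.
        Var[W] = n(n+1)(2n+1)/24 - sum(t^3-t)/48 = 1710/24 - 30/48 = 70.625.
        z = (W - E[W]) / sqrt(Var[W]) = (22.5 - 22.5) / 8.4039 = 0.0000.
        Two-sided p = 2*Phi(z) = 1.000000.
Step 6: alpha = 0.1. fail to reject H0.

W+ = 22.5, W- = 22.5, W = min = 22.5, p = 1.000000, fail to reject H0.


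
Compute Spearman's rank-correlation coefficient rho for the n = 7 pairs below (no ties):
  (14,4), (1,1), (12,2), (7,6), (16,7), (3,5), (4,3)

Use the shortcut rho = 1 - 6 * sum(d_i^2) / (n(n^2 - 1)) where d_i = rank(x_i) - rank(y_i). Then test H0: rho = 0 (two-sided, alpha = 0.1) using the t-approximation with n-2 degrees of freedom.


Step 1: Rank x and y separately (midranks; no ties here).
rank(x): 14->6, 1->1, 12->5, 7->4, 16->7, 3->2, 4->3
rank(y): 4->4, 1->1, 2->2, 6->6, 7->7, 5->5, 3->3
Step 2: d_i = R_x(i) - R_y(i); compute d_i^2.
  (6-4)^2=4, (1-1)^2=0, (5-2)^2=9, (4-6)^2=4, (7-7)^2=0, (2-5)^2=9, (3-3)^2=0
sum(d^2) = 26.
Step 3: rho = 1 - 6*26 / (7*(7^2 - 1)) = 1 - 156/336 = 0.535714.
Step 4: Under H0, t = rho * sqrt((n-2)/(1-rho^2)) = 1.4186 ~ t(5).
Step 5: Two-sided p-value from the t-distribution with 5 df = 0.215217.
Step 6: alpha = 0.1. fail to reject H0.

rho = 0.5357, p = 0.215217, fail to reject H0 at alpha = 0.1.


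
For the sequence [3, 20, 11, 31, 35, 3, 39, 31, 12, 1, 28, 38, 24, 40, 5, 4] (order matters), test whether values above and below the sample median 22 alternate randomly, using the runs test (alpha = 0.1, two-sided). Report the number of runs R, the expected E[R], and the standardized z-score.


Step 1: Compute median = 22; label A = above, B = below.
Labels in order: BBBAABAABBAAAABB  (n_A = 8, n_B = 8)
Step 2: Count runs R = 7.
Step 3: Under H0 (random ordering), E[R] = 2*n_A*n_B/(n_A+n_B) + 1 = 2*8*8/16 + 1 = 9.0000.
        Var[R] = 2*n_A*n_B*(2*n_A*n_B - n_A - n_B) / ((n_A+n_B)^2 * (n_A+n_B-1)) = 14336/3840 = 3.7333.
        SD[R] = 1.9322.
Step 4: Continuity-corrected z = (R + 0.5 - E[R]) / SD[R] = (7 + 0.5 - 9.0000) / 1.9322 = -0.7763.
Step 5: Two-sided p-value via normal approximation = 2*(1 - Phi(|z|)) = 0.437558.
Step 6: alpha = 0.1. fail to reject H0.

R = 7, z = -0.7763, p = 0.437558, fail to reject H0.


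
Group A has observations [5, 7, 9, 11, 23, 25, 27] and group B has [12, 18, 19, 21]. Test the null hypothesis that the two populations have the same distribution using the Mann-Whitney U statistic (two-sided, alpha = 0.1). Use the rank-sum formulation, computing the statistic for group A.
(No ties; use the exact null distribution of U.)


Step 1: Combine and sort all 11 observations; assign midranks.
sorted (value, group): (5,X), (7,X), (9,X), (11,X), (12,Y), (18,Y), (19,Y), (21,Y), (23,X), (25,X), (27,X)
ranks: 5->1, 7->2, 9->3, 11->4, 12->5, 18->6, 19->7, 21->8, 23->9, 25->10, 27->11
Step 2: Rank sum for X: R1 = 1 + 2 + 3 + 4 + 9 + 10 + 11 = 40.
Step 3: U_X = R1 - n1(n1+1)/2 = 40 - 7*8/2 = 40 - 28 = 12.
       U_Y = n1*n2 - U_X = 28 - 12 = 16.
Step 4: No ties, so the exact null distribution of U (based on enumerating the C(11,7) = 330 equally likely rank assignments) gives the two-sided p-value.
Step 5: p-value = 0.787879; compare to alpha = 0.1. fail to reject H0.

U_X = 12, p = 0.787879, fail to reject H0 at alpha = 0.1.


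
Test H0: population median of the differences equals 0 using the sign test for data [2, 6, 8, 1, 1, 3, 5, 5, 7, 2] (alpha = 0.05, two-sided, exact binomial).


Step 1: Discard zero differences. Original n = 10; n_eff = number of nonzero differences = 10.
Nonzero differences (with sign): +2, +6, +8, +1, +1, +3, +5, +5, +7, +2
Step 2: Count signs: positive = 10, negative = 0.
Step 3: Under H0: P(positive) = 0.5, so the number of positives S ~ Bin(10, 0.5).
Step 4: Two-sided exact p-value = sum of Bin(10,0.5) probabilities at or below the observed probability = 0.001953.
Step 5: alpha = 0.05. reject H0.

n_eff = 10, pos = 10, neg = 0, p = 0.001953, reject H0.


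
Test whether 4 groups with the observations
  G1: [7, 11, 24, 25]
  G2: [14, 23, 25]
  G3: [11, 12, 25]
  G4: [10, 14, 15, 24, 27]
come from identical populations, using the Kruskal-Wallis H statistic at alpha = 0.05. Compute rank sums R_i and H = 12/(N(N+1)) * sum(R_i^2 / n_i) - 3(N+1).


Step 1: Combine all N = 15 observations and assign midranks.
sorted (value, group, rank): (7,G1,1), (10,G4,2), (11,G1,3.5), (11,G3,3.5), (12,G3,5), (14,G2,6.5), (14,G4,6.5), (15,G4,8), (23,G2,9), (24,G1,10.5), (24,G4,10.5), (25,G1,13), (25,G2,13), (25,G3,13), (27,G4,15)
Step 2: Sum ranks within each group.
R_1 = 28 (n_1 = 4)
R_2 = 28.5 (n_2 = 3)
R_3 = 21.5 (n_3 = 3)
R_4 = 42 (n_4 = 5)
Step 3: H = 12/(N(N+1)) * sum(R_i^2/n_i) - 3(N+1)
     = 12/(15*16) * (28^2/4 + 28.5^2/3 + 21.5^2/3 + 42^2/5) - 3*16
     = 0.050000 * 973.633 - 48
     = 0.681667.
Step 4: Ties present; correction factor C = 1 - 42/(15^3 - 15) = 0.987500. Corrected H = 0.681667 / 0.987500 = 0.690295.
Step 5: Under H0, H ~ chi^2(3); p-value = 0.875484.
Step 6: alpha = 0.05. fail to reject H0.

H = 0.6903, df = 3, p = 0.875484, fail to reject H0.


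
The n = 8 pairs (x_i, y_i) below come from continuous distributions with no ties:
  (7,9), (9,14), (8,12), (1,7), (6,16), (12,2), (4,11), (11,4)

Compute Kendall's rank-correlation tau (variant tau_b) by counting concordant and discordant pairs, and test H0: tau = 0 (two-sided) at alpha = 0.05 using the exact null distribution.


Step 1: Enumerate the 28 unordered pairs (i,j) with i<j and classify each by sign(x_j-x_i) * sign(y_j-y_i).
  (1,2):dx=+2,dy=+5->C; (1,3):dx=+1,dy=+3->C; (1,4):dx=-6,dy=-2->C; (1,5):dx=-1,dy=+7->D
  (1,6):dx=+5,dy=-7->D; (1,7):dx=-3,dy=+2->D; (1,8):dx=+4,dy=-5->D; (2,3):dx=-1,dy=-2->C
  (2,4):dx=-8,dy=-7->C; (2,5):dx=-3,dy=+2->D; (2,6):dx=+3,dy=-12->D; (2,7):dx=-5,dy=-3->C
  (2,8):dx=+2,dy=-10->D; (3,4):dx=-7,dy=-5->C; (3,5):dx=-2,dy=+4->D; (3,6):dx=+4,dy=-10->D
  (3,7):dx=-4,dy=-1->C; (3,8):dx=+3,dy=-8->D; (4,5):dx=+5,dy=+9->C; (4,6):dx=+11,dy=-5->D
  (4,7):dx=+3,dy=+4->C; (4,8):dx=+10,dy=-3->D; (5,6):dx=+6,dy=-14->D; (5,7):dx=-2,dy=-5->C
  (5,8):dx=+5,dy=-12->D; (6,7):dx=-8,dy=+9->D; (6,8):dx=-1,dy=+2->D; (7,8):dx=+7,dy=-7->D
Step 2: C = 11, D = 17, total pairs = 28.
Step 3: tau = (C - D)/(n(n-1)/2) = (11 - 17)/28 = -0.214286.
Step 4: Exact two-sided p-value (enumerate n! = 40320 permutations of y under H0): p = 0.548413.
Step 5: alpha = 0.05. fail to reject H0.

tau_b = -0.2143 (C=11, D=17), p = 0.548413, fail to reject H0.


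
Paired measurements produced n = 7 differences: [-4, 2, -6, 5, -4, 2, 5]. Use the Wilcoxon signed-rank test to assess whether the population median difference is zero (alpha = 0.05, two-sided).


Step 1: Drop any zero differences (none here) and take |d_i|.
|d| = [4, 2, 6, 5, 4, 2, 5]
Step 2: Midrank |d_i| (ties get averaged ranks).
ranks: |4|->3.5, |2|->1.5, |6|->7, |5|->5.5, |4|->3.5, |2|->1.5, |5|->5.5
Step 3: Attach original signs; sum ranks with positive sign and with negative sign.
W+ = 1.5 + 5.5 + 1.5 + 5.5 = 14
W- = 3.5 + 7 + 3.5 = 14
(Check: W+ + W- = 28 should equal n(n+1)/2 = 28.)
Step 4: Test statistic W = min(W+, W-) = 14.
Step 5: Ties in |d|, so use the tie-corrected normal approximation.
        E[W] = n(n+1)/4 = 7*8/4 = 14.
        Tie groups: |d|=2 (t=2), |d|=4 (t=2), |d|=5 (t=2); sum(t^3 - t) = 18.
        Var[W] = n(n+1)(2n+1)/24 - sum(t^3-t)/48 = 840/24 - 18/48 = 34.625.
        z = (W - E[W]) / sqrt(Var[W]) = (14 - 14) / 5.8843 = 0.0000.
        Two-sided p = 2*Phi(z) = 1.000000.
Step 6: alpha = 0.05. fail to reject H0.

W+ = 14, W- = 14, W = min = 14, p = 1.000000, fail to reject H0.


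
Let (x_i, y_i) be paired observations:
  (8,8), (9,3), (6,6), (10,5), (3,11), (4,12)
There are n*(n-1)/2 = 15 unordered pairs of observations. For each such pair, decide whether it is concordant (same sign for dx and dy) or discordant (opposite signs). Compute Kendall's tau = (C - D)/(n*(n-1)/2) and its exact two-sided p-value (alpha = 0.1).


Step 1: Enumerate the 15 unordered pairs (i,j) with i<j and classify each by sign(x_j-x_i) * sign(y_j-y_i).
  (1,2):dx=+1,dy=-5->D; (1,3):dx=-2,dy=-2->C; (1,4):dx=+2,dy=-3->D; (1,5):dx=-5,dy=+3->D
  (1,6):dx=-4,dy=+4->D; (2,3):dx=-3,dy=+3->D; (2,4):dx=+1,dy=+2->C; (2,5):dx=-6,dy=+8->D
  (2,6):dx=-5,dy=+9->D; (3,4):dx=+4,dy=-1->D; (3,5):dx=-3,dy=+5->D; (3,6):dx=-2,dy=+6->D
  (4,5):dx=-7,dy=+6->D; (4,6):dx=-6,dy=+7->D; (5,6):dx=+1,dy=+1->C
Step 2: C = 3, D = 12, total pairs = 15.
Step 3: tau = (C - D)/(n(n-1)/2) = (3 - 12)/15 = -0.600000.
Step 4: Exact two-sided p-value (enumerate n! = 720 permutations of y under H0): p = 0.136111.
Step 5: alpha = 0.1. fail to reject H0.

tau_b = -0.6000 (C=3, D=12), p = 0.136111, fail to reject H0.


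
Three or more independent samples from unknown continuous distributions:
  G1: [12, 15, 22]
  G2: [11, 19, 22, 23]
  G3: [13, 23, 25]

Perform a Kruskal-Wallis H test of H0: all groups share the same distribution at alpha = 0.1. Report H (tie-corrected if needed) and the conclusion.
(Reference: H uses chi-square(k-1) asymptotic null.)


Step 1: Combine all N = 10 observations and assign midranks.
sorted (value, group, rank): (11,G2,1), (12,G1,2), (13,G3,3), (15,G1,4), (19,G2,5), (22,G1,6.5), (22,G2,6.5), (23,G2,8.5), (23,G3,8.5), (25,G3,10)
Step 2: Sum ranks within each group.
R_1 = 12.5 (n_1 = 3)
R_2 = 21 (n_2 = 4)
R_3 = 21.5 (n_3 = 3)
Step 3: H = 12/(N(N+1)) * sum(R_i^2/n_i) - 3(N+1)
     = 12/(10*11) * (12.5^2/3 + 21^2/4 + 21.5^2/3) - 3*11
     = 0.109091 * 316.417 - 33
     = 1.518182.
Step 4: Ties present; correction factor C = 1 - 12/(10^3 - 10) = 0.987879. Corrected H = 1.518182 / 0.987879 = 1.536810.
Step 5: Under H0, H ~ chi^2(2); p-value = 0.463752.
Step 6: alpha = 0.1. fail to reject H0.

H = 1.5368, df = 2, p = 0.463752, fail to reject H0.


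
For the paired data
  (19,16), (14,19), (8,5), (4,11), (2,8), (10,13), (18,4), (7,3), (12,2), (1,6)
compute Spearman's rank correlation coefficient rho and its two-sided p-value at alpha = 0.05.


Step 1: Rank x and y separately (midranks; no ties here).
rank(x): 19->10, 14->8, 8->5, 4->3, 2->2, 10->6, 18->9, 7->4, 12->7, 1->1
rank(y): 16->9, 19->10, 5->4, 11->7, 8->6, 13->8, 4->3, 3->2, 2->1, 6->5
Step 2: d_i = R_x(i) - R_y(i); compute d_i^2.
  (10-9)^2=1, (8-10)^2=4, (5-4)^2=1, (3-7)^2=16, (2-6)^2=16, (6-8)^2=4, (9-3)^2=36, (4-2)^2=4, (7-1)^2=36, (1-5)^2=16
sum(d^2) = 134.
Step 3: rho = 1 - 6*134 / (10*(10^2 - 1)) = 1 - 804/990 = 0.187879.
Step 4: Under H0, t = rho * sqrt((n-2)/(1-rho^2)) = 0.5410 ~ t(8).
Step 5: Two-sided p-value from the t-distribution with 8 df = 0.603218.
Step 6: alpha = 0.05. fail to reject H0.

rho = 0.1879, p = 0.603218, fail to reject H0 at alpha = 0.05.


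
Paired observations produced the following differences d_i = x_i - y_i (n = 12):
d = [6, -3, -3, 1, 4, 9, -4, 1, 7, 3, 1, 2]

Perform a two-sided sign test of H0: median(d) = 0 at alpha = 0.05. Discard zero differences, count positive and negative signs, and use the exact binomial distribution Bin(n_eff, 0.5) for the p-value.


Step 1: Discard zero differences. Original n = 12; n_eff = number of nonzero differences = 12.
Nonzero differences (with sign): +6, -3, -3, +1, +4, +9, -4, +1, +7, +3, +1, +2
Step 2: Count signs: positive = 9, negative = 3.
Step 3: Under H0: P(positive) = 0.5, so the number of positives S ~ Bin(12, 0.5).
Step 4: Two-sided exact p-value = sum of Bin(12,0.5) probabilities at or below the observed probability = 0.145996.
Step 5: alpha = 0.05. fail to reject H0.

n_eff = 12, pos = 9, neg = 3, p = 0.145996, fail to reject H0.


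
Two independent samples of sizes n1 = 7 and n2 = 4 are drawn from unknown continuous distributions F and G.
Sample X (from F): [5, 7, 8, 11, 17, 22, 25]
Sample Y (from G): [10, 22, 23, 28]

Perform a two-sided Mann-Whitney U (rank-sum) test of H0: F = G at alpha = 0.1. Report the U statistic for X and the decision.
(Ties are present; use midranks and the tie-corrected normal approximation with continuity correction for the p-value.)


Step 1: Combine and sort all 11 observations; assign midranks.
sorted (value, group): (5,X), (7,X), (8,X), (10,Y), (11,X), (17,X), (22,X), (22,Y), (23,Y), (25,X), (28,Y)
ranks: 5->1, 7->2, 8->3, 10->4, 11->5, 17->6, 22->7.5, 22->7.5, 23->9, 25->10, 28->11
Step 2: Rank sum for X: R1 = 1 + 2 + 3 + 5 + 6 + 7.5 + 10 = 34.5.
Step 3: U_X = R1 - n1(n1+1)/2 = 34.5 - 7*8/2 = 34.5 - 28 = 6.5.
       U_Y = n1*n2 - U_X = 28 - 6.5 = 21.5.
Step 4: Ties are present, so use the tie-corrected normal approximation (with continuity correction) for the p-value.
Step 5: p-value = 0.184875; compare to alpha = 0.1. fail to reject H0.

U_X = 6.5, p = 0.184875, fail to reject H0 at alpha = 0.1.


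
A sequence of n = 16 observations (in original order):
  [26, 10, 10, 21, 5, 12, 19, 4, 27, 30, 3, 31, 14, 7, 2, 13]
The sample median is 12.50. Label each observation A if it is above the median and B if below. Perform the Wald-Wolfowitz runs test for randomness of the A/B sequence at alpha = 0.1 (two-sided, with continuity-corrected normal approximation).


Step 1: Compute median = 12.50; label A = above, B = below.
Labels in order: ABBABBABAABAABBA  (n_A = 8, n_B = 8)
Step 2: Count runs R = 11.
Step 3: Under H0 (random ordering), E[R] = 2*n_A*n_B/(n_A+n_B) + 1 = 2*8*8/16 + 1 = 9.0000.
        Var[R] = 2*n_A*n_B*(2*n_A*n_B - n_A - n_B) / ((n_A+n_B)^2 * (n_A+n_B-1)) = 14336/3840 = 3.7333.
        SD[R] = 1.9322.
Step 4: Continuity-corrected z = (R - 0.5 - E[R]) / SD[R] = (11 - 0.5 - 9.0000) / 1.9322 = 0.7763.
Step 5: Two-sided p-value via normal approximation = 2*(1 - Phi(|z|)) = 0.437558.
Step 6: alpha = 0.1. fail to reject H0.

R = 11, z = 0.7763, p = 0.437558, fail to reject H0.


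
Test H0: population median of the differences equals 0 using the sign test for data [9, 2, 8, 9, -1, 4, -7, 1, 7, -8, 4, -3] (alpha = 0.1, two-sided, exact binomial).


Step 1: Discard zero differences. Original n = 12; n_eff = number of nonzero differences = 12.
Nonzero differences (with sign): +9, +2, +8, +9, -1, +4, -7, +1, +7, -8, +4, -3
Step 2: Count signs: positive = 8, negative = 4.
Step 3: Under H0: P(positive) = 0.5, so the number of positives S ~ Bin(12, 0.5).
Step 4: Two-sided exact p-value = sum of Bin(12,0.5) probabilities at or below the observed probability = 0.387695.
Step 5: alpha = 0.1. fail to reject H0.

n_eff = 12, pos = 8, neg = 4, p = 0.387695, fail to reject H0.


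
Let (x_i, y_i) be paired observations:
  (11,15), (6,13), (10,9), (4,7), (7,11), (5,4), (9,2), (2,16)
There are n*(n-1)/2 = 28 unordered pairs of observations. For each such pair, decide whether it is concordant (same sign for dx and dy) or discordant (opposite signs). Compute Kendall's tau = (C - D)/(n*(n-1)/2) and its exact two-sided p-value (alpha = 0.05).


Step 1: Enumerate the 28 unordered pairs (i,j) with i<j and classify each by sign(x_j-x_i) * sign(y_j-y_i).
  (1,2):dx=-5,dy=-2->C; (1,3):dx=-1,dy=-6->C; (1,4):dx=-7,dy=-8->C; (1,5):dx=-4,dy=-4->C
  (1,6):dx=-6,dy=-11->C; (1,7):dx=-2,dy=-13->C; (1,8):dx=-9,dy=+1->D; (2,3):dx=+4,dy=-4->D
  (2,4):dx=-2,dy=-6->C; (2,5):dx=+1,dy=-2->D; (2,6):dx=-1,dy=-9->C; (2,7):dx=+3,dy=-11->D
  (2,8):dx=-4,dy=+3->D; (3,4):dx=-6,dy=-2->C; (3,5):dx=-3,dy=+2->D; (3,6):dx=-5,dy=-5->C
  (3,7):dx=-1,dy=-7->C; (3,8):dx=-8,dy=+7->D; (4,5):dx=+3,dy=+4->C; (4,6):dx=+1,dy=-3->D
  (4,7):dx=+5,dy=-5->D; (4,8):dx=-2,dy=+9->D; (5,6):dx=-2,dy=-7->C; (5,7):dx=+2,dy=-9->D
  (5,8):dx=-5,dy=+5->D; (6,7):dx=+4,dy=-2->D; (6,8):dx=-3,dy=+12->D; (7,8):dx=-7,dy=+14->D
Step 2: C = 13, D = 15, total pairs = 28.
Step 3: tau = (C - D)/(n(n-1)/2) = (13 - 15)/28 = -0.071429.
Step 4: Exact two-sided p-value (enumerate n! = 40320 permutations of y under H0): p = 0.904861.
Step 5: alpha = 0.05. fail to reject H0.

tau_b = -0.0714 (C=13, D=15), p = 0.904861, fail to reject H0.


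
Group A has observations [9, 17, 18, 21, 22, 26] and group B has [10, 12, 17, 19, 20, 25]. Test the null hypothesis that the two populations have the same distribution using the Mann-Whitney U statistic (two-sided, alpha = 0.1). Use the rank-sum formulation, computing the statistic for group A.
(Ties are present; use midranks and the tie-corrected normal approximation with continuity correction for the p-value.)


Step 1: Combine and sort all 12 observations; assign midranks.
sorted (value, group): (9,X), (10,Y), (12,Y), (17,X), (17,Y), (18,X), (19,Y), (20,Y), (21,X), (22,X), (25,Y), (26,X)
ranks: 9->1, 10->2, 12->3, 17->4.5, 17->4.5, 18->6, 19->7, 20->8, 21->9, 22->10, 25->11, 26->12
Step 2: Rank sum for X: R1 = 1 + 4.5 + 6 + 9 + 10 + 12 = 42.5.
Step 3: U_X = R1 - n1(n1+1)/2 = 42.5 - 6*7/2 = 42.5 - 21 = 21.5.
       U_Y = n1*n2 - U_X = 36 - 21.5 = 14.5.
Step 4: Ties are present, so use the tie-corrected normal approximation (with continuity correction) for the p-value.
Step 5: p-value = 0.630356; compare to alpha = 0.1. fail to reject H0.

U_X = 21.5, p = 0.630356, fail to reject H0 at alpha = 0.1.


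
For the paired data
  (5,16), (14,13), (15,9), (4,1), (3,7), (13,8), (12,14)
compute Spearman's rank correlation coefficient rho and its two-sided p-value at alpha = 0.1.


Step 1: Rank x and y separately (midranks; no ties here).
rank(x): 5->3, 14->6, 15->7, 4->2, 3->1, 13->5, 12->4
rank(y): 16->7, 13->5, 9->4, 1->1, 7->2, 8->3, 14->6
Step 2: d_i = R_x(i) - R_y(i); compute d_i^2.
  (3-7)^2=16, (6-5)^2=1, (7-4)^2=9, (2-1)^2=1, (1-2)^2=1, (5-3)^2=4, (4-6)^2=4
sum(d^2) = 36.
Step 3: rho = 1 - 6*36 / (7*(7^2 - 1)) = 1 - 216/336 = 0.357143.
Step 4: Under H0, t = rho * sqrt((n-2)/(1-rho^2)) = 0.8550 ~ t(5).
Step 5: Two-sided p-value from the t-distribution with 5 df = 0.431611.
Step 6: alpha = 0.1. fail to reject H0.

rho = 0.3571, p = 0.431611, fail to reject H0 at alpha = 0.1.


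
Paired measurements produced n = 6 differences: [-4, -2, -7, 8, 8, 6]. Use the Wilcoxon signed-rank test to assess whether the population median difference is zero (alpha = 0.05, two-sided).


Step 1: Drop any zero differences (none here) and take |d_i|.
|d| = [4, 2, 7, 8, 8, 6]
Step 2: Midrank |d_i| (ties get averaged ranks).
ranks: |4|->2, |2|->1, |7|->4, |8|->5.5, |8|->5.5, |6|->3
Step 3: Attach original signs; sum ranks with positive sign and with negative sign.
W+ = 5.5 + 5.5 + 3 = 14
W- = 2 + 1 + 4 = 7
(Check: W+ + W- = 21 should equal n(n+1)/2 = 21.)
Step 4: Test statistic W = min(W+, W-) = 7.
Step 5: Ties in |d|, so use the tie-corrected normal approximation.
        E[W] = n(n+1)/4 = 6*7/4 = 10.5.
        Tie groups: |d|=8 (t=2); sum(t^3 - t) = 6.
        Var[W] = n(n+1)(2n+1)/24 - sum(t^3-t)/48 = 546/24 - 6/48 = 22.625.
        z = (W - E[W]) / sqrt(Var[W]) = (7 - 10.5) / 4.7566 = -0.7358.
        Two-sided p = 2*Phi(z) = 0.461838.
Step 6: alpha = 0.05. fail to reject H0.

W+ = 14, W- = 7, W = min = 7, p = 0.461838, fail to reject H0.


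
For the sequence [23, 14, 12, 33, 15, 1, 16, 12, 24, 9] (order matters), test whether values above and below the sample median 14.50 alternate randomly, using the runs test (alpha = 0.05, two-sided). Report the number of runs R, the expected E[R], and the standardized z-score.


Step 1: Compute median = 14.50; label A = above, B = below.
Labels in order: ABBAABABAB  (n_A = 5, n_B = 5)
Step 2: Count runs R = 8.
Step 3: Under H0 (random ordering), E[R] = 2*n_A*n_B/(n_A+n_B) + 1 = 2*5*5/10 + 1 = 6.0000.
        Var[R] = 2*n_A*n_B*(2*n_A*n_B - n_A - n_B) / ((n_A+n_B)^2 * (n_A+n_B-1)) = 2000/900 = 2.2222.
        SD[R] = 1.4907.
Step 4: Continuity-corrected z = (R - 0.5 - E[R]) / SD[R] = (8 - 0.5 - 6.0000) / 1.4907 = 1.0062.
Step 5: Two-sided p-value via normal approximation = 2*(1 - Phi(|z|)) = 0.314305.
Step 6: alpha = 0.05. fail to reject H0.

R = 8, z = 1.0062, p = 0.314305, fail to reject H0.


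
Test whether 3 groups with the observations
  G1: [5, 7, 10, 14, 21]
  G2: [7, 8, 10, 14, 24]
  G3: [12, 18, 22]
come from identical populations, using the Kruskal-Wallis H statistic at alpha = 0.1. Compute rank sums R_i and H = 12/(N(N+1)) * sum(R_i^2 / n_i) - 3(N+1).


Step 1: Combine all N = 13 observations and assign midranks.
sorted (value, group, rank): (5,G1,1), (7,G1,2.5), (7,G2,2.5), (8,G2,4), (10,G1,5.5), (10,G2,5.5), (12,G3,7), (14,G1,8.5), (14,G2,8.5), (18,G3,10), (21,G1,11), (22,G3,12), (24,G2,13)
Step 2: Sum ranks within each group.
R_1 = 28.5 (n_1 = 5)
R_2 = 33.5 (n_2 = 5)
R_3 = 29 (n_3 = 3)
Step 3: H = 12/(N(N+1)) * sum(R_i^2/n_i) - 3(N+1)
     = 12/(13*14) * (28.5^2/5 + 33.5^2/5 + 29^2/3) - 3*14
     = 0.065934 * 667.233 - 42
     = 1.993407.
Step 4: Ties present; correction factor C = 1 - 18/(13^3 - 13) = 0.991758. Corrected H = 1.993407 / 0.991758 = 2.009972.
Step 5: Under H0, H ~ chi^2(2); p-value = 0.366050.
Step 6: alpha = 0.1. fail to reject H0.

H = 2.0100, df = 2, p = 0.366050, fail to reject H0.


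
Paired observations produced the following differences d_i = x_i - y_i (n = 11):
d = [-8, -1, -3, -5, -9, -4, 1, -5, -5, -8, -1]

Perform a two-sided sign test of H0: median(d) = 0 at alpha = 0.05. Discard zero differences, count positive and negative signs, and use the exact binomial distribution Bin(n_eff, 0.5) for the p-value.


Step 1: Discard zero differences. Original n = 11; n_eff = number of nonzero differences = 11.
Nonzero differences (with sign): -8, -1, -3, -5, -9, -4, +1, -5, -5, -8, -1
Step 2: Count signs: positive = 1, negative = 10.
Step 3: Under H0: P(positive) = 0.5, so the number of positives S ~ Bin(11, 0.5).
Step 4: Two-sided exact p-value = sum of Bin(11,0.5) probabilities at or below the observed probability = 0.011719.
Step 5: alpha = 0.05. reject H0.

n_eff = 11, pos = 1, neg = 10, p = 0.011719, reject H0.


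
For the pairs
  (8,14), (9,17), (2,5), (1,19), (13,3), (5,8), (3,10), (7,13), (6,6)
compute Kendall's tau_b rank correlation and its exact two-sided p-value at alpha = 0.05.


Step 1: Enumerate the 36 unordered pairs (i,j) with i<j and classify each by sign(x_j-x_i) * sign(y_j-y_i).
  (1,2):dx=+1,dy=+3->C; (1,3):dx=-6,dy=-9->C; (1,4):dx=-7,dy=+5->D; (1,5):dx=+5,dy=-11->D
  (1,6):dx=-3,dy=-6->C; (1,7):dx=-5,dy=-4->C; (1,8):dx=-1,dy=-1->C; (1,9):dx=-2,dy=-8->C
  (2,3):dx=-7,dy=-12->C; (2,4):dx=-8,dy=+2->D; (2,5):dx=+4,dy=-14->D; (2,6):dx=-4,dy=-9->C
  (2,7):dx=-6,dy=-7->C; (2,8):dx=-2,dy=-4->C; (2,9):dx=-3,dy=-11->C; (3,4):dx=-1,dy=+14->D
  (3,5):dx=+11,dy=-2->D; (3,6):dx=+3,dy=+3->C; (3,7):dx=+1,dy=+5->C; (3,8):dx=+5,dy=+8->C
  (3,9):dx=+4,dy=+1->C; (4,5):dx=+12,dy=-16->D; (4,6):dx=+4,dy=-11->D; (4,7):dx=+2,dy=-9->D
  (4,8):dx=+6,dy=-6->D; (4,9):dx=+5,dy=-13->D; (5,6):dx=-8,dy=+5->D; (5,7):dx=-10,dy=+7->D
  (5,8):dx=-6,dy=+10->D; (5,9):dx=-7,dy=+3->D; (6,7):dx=-2,dy=+2->D; (6,8):dx=+2,dy=+5->C
  (6,9):dx=+1,dy=-2->D; (7,8):dx=+4,dy=+3->C; (7,9):dx=+3,dy=-4->D; (8,9):dx=-1,dy=-7->C
Step 2: C = 18, D = 18, total pairs = 36.
Step 3: tau = (C - D)/(n(n-1)/2) = (18 - 18)/36 = 0.000000.
Step 4: Exact two-sided p-value (enumerate n! = 362880 permutations of y under H0): p = 1.000000.
Step 5: alpha = 0.05. fail to reject H0.

tau_b = 0.0000 (C=18, D=18), p = 1.000000, fail to reject H0.


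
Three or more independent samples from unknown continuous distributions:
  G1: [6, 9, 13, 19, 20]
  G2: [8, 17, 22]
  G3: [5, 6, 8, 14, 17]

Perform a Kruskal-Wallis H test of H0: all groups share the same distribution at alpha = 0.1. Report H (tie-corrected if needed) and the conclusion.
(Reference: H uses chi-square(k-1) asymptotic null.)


Step 1: Combine all N = 13 observations and assign midranks.
sorted (value, group, rank): (5,G3,1), (6,G1,2.5), (6,G3,2.5), (8,G2,4.5), (8,G3,4.5), (9,G1,6), (13,G1,7), (14,G3,8), (17,G2,9.5), (17,G3,9.5), (19,G1,11), (20,G1,12), (22,G2,13)
Step 2: Sum ranks within each group.
R_1 = 38.5 (n_1 = 5)
R_2 = 27 (n_2 = 3)
R_3 = 25.5 (n_3 = 5)
Step 3: H = 12/(N(N+1)) * sum(R_i^2/n_i) - 3(N+1)
     = 12/(13*14) * (38.5^2/5 + 27^2/3 + 25.5^2/5) - 3*14
     = 0.065934 * 669.5 - 42
     = 2.142857.
Step 4: Ties present; correction factor C = 1 - 18/(13^3 - 13) = 0.991758. Corrected H = 2.142857 / 0.991758 = 2.160665.
Step 5: Under H0, H ~ chi^2(2); p-value = 0.339483.
Step 6: alpha = 0.1. fail to reject H0.

H = 2.1607, df = 2, p = 0.339483, fail to reject H0.


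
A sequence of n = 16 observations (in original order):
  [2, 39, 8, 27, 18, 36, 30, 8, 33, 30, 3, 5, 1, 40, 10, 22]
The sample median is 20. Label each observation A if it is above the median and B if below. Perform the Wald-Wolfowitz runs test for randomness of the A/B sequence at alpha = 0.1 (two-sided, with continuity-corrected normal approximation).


Step 1: Compute median = 20; label A = above, B = below.
Labels in order: BABABAABAABBBABA  (n_A = 8, n_B = 8)
Step 2: Count runs R = 12.
Step 3: Under H0 (random ordering), E[R] = 2*n_A*n_B/(n_A+n_B) + 1 = 2*8*8/16 + 1 = 9.0000.
        Var[R] = 2*n_A*n_B*(2*n_A*n_B - n_A - n_B) / ((n_A+n_B)^2 * (n_A+n_B-1)) = 14336/3840 = 3.7333.
        SD[R] = 1.9322.
Step 4: Continuity-corrected z = (R - 0.5 - E[R]) / SD[R] = (12 - 0.5 - 9.0000) / 1.9322 = 1.2939.
Step 5: Two-sided p-value via normal approximation = 2*(1 - Phi(|z|)) = 0.195709.
Step 6: alpha = 0.1. fail to reject H0.

R = 12, z = 1.2939, p = 0.195709, fail to reject H0.


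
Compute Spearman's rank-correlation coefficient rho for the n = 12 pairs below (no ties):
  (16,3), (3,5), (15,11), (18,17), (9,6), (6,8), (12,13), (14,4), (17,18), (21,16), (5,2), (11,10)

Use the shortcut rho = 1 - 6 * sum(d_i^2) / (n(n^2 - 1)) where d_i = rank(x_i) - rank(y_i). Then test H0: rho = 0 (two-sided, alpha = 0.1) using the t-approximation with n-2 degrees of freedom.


Step 1: Rank x and y separately (midranks; no ties here).
rank(x): 16->9, 3->1, 15->8, 18->11, 9->4, 6->3, 12->6, 14->7, 17->10, 21->12, 5->2, 11->5
rank(y): 3->2, 5->4, 11->8, 17->11, 6->5, 8->6, 13->9, 4->3, 18->12, 16->10, 2->1, 10->7
Step 2: d_i = R_x(i) - R_y(i); compute d_i^2.
  (9-2)^2=49, (1-4)^2=9, (8-8)^2=0, (11-11)^2=0, (4-5)^2=1, (3-6)^2=9, (6-9)^2=9, (7-3)^2=16, (10-12)^2=4, (12-10)^2=4, (2-1)^2=1, (5-7)^2=4
sum(d^2) = 106.
Step 3: rho = 1 - 6*106 / (12*(12^2 - 1)) = 1 - 636/1716 = 0.629371.
Step 4: Under H0, t = rho * sqrt((n-2)/(1-rho^2)) = 2.5611 ~ t(10).
Step 5: Two-sided p-value from the t-distribution with 10 df = 0.028320.
Step 6: alpha = 0.1. reject H0.

rho = 0.6294, p = 0.028320, reject H0 at alpha = 0.1.


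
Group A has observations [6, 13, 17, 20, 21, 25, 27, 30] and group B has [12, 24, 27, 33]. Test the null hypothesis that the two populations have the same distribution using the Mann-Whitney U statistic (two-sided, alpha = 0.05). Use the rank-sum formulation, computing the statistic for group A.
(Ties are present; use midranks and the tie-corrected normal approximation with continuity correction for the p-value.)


Step 1: Combine and sort all 12 observations; assign midranks.
sorted (value, group): (6,X), (12,Y), (13,X), (17,X), (20,X), (21,X), (24,Y), (25,X), (27,X), (27,Y), (30,X), (33,Y)
ranks: 6->1, 12->2, 13->3, 17->4, 20->5, 21->6, 24->7, 25->8, 27->9.5, 27->9.5, 30->11, 33->12
Step 2: Rank sum for X: R1 = 1 + 3 + 4 + 5 + 6 + 8 + 9.5 + 11 = 47.5.
Step 3: U_X = R1 - n1(n1+1)/2 = 47.5 - 8*9/2 = 47.5 - 36 = 11.5.
       U_Y = n1*n2 - U_X = 32 - 11.5 = 20.5.
Step 4: Ties are present, so use the tie-corrected normal approximation (with continuity correction) for the p-value.
Step 5: p-value = 0.496152; compare to alpha = 0.05. fail to reject H0.

U_X = 11.5, p = 0.496152, fail to reject H0 at alpha = 0.05.


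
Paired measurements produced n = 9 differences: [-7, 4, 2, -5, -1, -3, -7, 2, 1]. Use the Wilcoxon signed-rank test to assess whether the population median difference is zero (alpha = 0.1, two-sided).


Step 1: Drop any zero differences (none here) and take |d_i|.
|d| = [7, 4, 2, 5, 1, 3, 7, 2, 1]
Step 2: Midrank |d_i| (ties get averaged ranks).
ranks: |7|->8.5, |4|->6, |2|->3.5, |5|->7, |1|->1.5, |3|->5, |7|->8.5, |2|->3.5, |1|->1.5
Step 3: Attach original signs; sum ranks with positive sign and with negative sign.
W+ = 6 + 3.5 + 3.5 + 1.5 = 14.5
W- = 8.5 + 7 + 1.5 + 5 + 8.5 = 30.5
(Check: W+ + W- = 45 should equal n(n+1)/2 = 45.)
Step 4: Test statistic W = min(W+, W-) = 14.5.
Step 5: Ties in |d|, so use the tie-corrected normal approximation.
        E[W] = n(n+1)/4 = 9*10/4 = 22.5.
        Tie groups: |d|=1 (t=2), |d|=2 (t=2), |d|=7 (t=2); sum(t^3 - t) = 18.
        Var[W] = n(n+1)(2n+1)/24 - sum(t^3-t)/48 = 1710/24 - 18/48 = 70.875.
        z = (W - E[W]) / sqrt(Var[W]) = (14.5 - 22.5) / 8.4187 = -0.9503.
        Two-sided p = 2*Phi(z) = 0.341979.
Step 6: alpha = 0.1. fail to reject H0.

W+ = 14.5, W- = 30.5, W = min = 14.5, p = 0.341979, fail to reject H0.


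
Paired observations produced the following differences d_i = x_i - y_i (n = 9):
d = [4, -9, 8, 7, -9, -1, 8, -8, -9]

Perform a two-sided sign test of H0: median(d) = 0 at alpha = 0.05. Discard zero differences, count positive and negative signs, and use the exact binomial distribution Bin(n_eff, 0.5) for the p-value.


Step 1: Discard zero differences. Original n = 9; n_eff = number of nonzero differences = 9.
Nonzero differences (with sign): +4, -9, +8, +7, -9, -1, +8, -8, -9
Step 2: Count signs: positive = 4, negative = 5.
Step 3: Under H0: P(positive) = 0.5, so the number of positives S ~ Bin(9, 0.5).
Step 4: Two-sided exact p-value = sum of Bin(9,0.5) probabilities at or below the observed probability = 1.000000.
Step 5: alpha = 0.05. fail to reject H0.

n_eff = 9, pos = 4, neg = 5, p = 1.000000, fail to reject H0.


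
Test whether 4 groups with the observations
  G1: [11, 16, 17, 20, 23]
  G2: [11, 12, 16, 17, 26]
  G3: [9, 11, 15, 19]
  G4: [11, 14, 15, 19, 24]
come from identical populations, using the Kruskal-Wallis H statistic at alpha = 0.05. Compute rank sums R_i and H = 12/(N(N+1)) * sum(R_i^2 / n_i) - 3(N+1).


Step 1: Combine all N = 19 observations and assign midranks.
sorted (value, group, rank): (9,G3,1), (11,G1,3.5), (11,G2,3.5), (11,G3,3.5), (11,G4,3.5), (12,G2,6), (14,G4,7), (15,G3,8.5), (15,G4,8.5), (16,G1,10.5), (16,G2,10.5), (17,G1,12.5), (17,G2,12.5), (19,G3,14.5), (19,G4,14.5), (20,G1,16), (23,G1,17), (24,G4,18), (26,G2,19)
Step 2: Sum ranks within each group.
R_1 = 59.5 (n_1 = 5)
R_2 = 51.5 (n_2 = 5)
R_3 = 27.5 (n_3 = 4)
R_4 = 51.5 (n_4 = 5)
Step 3: H = 12/(N(N+1)) * sum(R_i^2/n_i) - 3(N+1)
     = 12/(19*20) * (59.5^2/5 + 51.5^2/5 + 27.5^2/4 + 51.5^2/5) - 3*20
     = 0.031579 * 1958.01 - 60
     = 1.831974.
Step 4: Ties present; correction factor C = 1 - 84/(19^3 - 19) = 0.987719. Corrected H = 1.831974 / 0.987719 = 1.854751.
Step 5: Under H0, H ~ chi^2(3); p-value = 0.603094.
Step 6: alpha = 0.05. fail to reject H0.

H = 1.8548, df = 3, p = 0.603094, fail to reject H0.


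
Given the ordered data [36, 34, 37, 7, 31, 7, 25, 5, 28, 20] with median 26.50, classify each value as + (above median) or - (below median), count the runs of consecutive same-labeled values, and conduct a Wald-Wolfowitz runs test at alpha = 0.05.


Step 1: Compute median = 26.50; label A = above, B = below.
Labels in order: AAABABBBAB  (n_A = 5, n_B = 5)
Step 2: Count runs R = 6.
Step 3: Under H0 (random ordering), E[R] = 2*n_A*n_B/(n_A+n_B) + 1 = 2*5*5/10 + 1 = 6.0000.
        Var[R] = 2*n_A*n_B*(2*n_A*n_B - n_A - n_B) / ((n_A+n_B)^2 * (n_A+n_B-1)) = 2000/900 = 2.2222.
        SD[R] = 1.4907.
Step 4: R = E[R], so z = 0 with no continuity correction.
Step 5: Two-sided p-value via normal approximation = 2*(1 - Phi(|z|)) = 1.000000.
Step 6: alpha = 0.05. fail to reject H0.

R = 6, z = 0.0000, p = 1.000000, fail to reject H0.


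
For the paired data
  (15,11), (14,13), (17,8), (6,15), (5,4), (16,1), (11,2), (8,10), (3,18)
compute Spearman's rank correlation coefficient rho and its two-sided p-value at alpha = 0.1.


Step 1: Rank x and y separately (midranks; no ties here).
rank(x): 15->7, 14->6, 17->9, 6->3, 5->2, 16->8, 11->5, 8->4, 3->1
rank(y): 11->6, 13->7, 8->4, 15->8, 4->3, 1->1, 2->2, 10->5, 18->9
Step 2: d_i = R_x(i) - R_y(i); compute d_i^2.
  (7-6)^2=1, (6-7)^2=1, (9-4)^2=25, (3-8)^2=25, (2-3)^2=1, (8-1)^2=49, (5-2)^2=9, (4-5)^2=1, (1-9)^2=64
sum(d^2) = 176.
Step 3: rho = 1 - 6*176 / (9*(9^2 - 1)) = 1 - 1056/720 = -0.466667.
Step 4: Under H0, t = rho * sqrt((n-2)/(1-rho^2)) = -1.3960 ~ t(7).
Step 5: Two-sided p-value from the t-distribution with 7 df = 0.205386.
Step 6: alpha = 0.1. fail to reject H0.

rho = -0.4667, p = 0.205386, fail to reject H0 at alpha = 0.1.
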